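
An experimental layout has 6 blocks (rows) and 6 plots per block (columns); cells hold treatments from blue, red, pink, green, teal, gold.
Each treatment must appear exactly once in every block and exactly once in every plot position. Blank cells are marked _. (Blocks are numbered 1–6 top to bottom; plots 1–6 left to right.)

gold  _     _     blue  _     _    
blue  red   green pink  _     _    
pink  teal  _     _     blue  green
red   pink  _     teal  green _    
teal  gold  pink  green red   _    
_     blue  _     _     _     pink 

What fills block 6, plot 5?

Block 1, plot 2: block 1 has {blue, gold} and plot 2 has {blue, red, pink, teal, gold}, leaving only green.
Block 5, plot 6: block 5 has {red, pink, green, teal, gold} and plot 6 has {pink, green}, leaving only blue.
Block 4, plot 6: block 4 has {red, pink, green, teal} and plot 6 has {blue, pink, green}, leaving only gold.
Block 2, plot 6: block 2 has {blue, red, pink, green} and plot 6 has {blue, pink, green, gold}, leaving only teal.
Block 1, plot 6: block 1 has {blue, green, gold} and plot 6 has {blue, pink, green, teal, gold}, leaving only red.
Block 1, plot 3: block 1 has {blue, red, green, gold} and plot 3 has {pink, green}, leaving only teal.
Block 1, plot 5: block 1 has {blue, red, green, teal, gold} and plot 5 has {blue, red, green}, leaving only pink.
Block 2, plot 5: block 2 has {blue, red, pink, green, teal} and plot 5 has {blue, red, pink, green}, leaving only gold.
Block 6 already has {blue, pink} and plot 5 already has {blue, red, pink, green, gold}, so block 6, plot 5 must be teal.

teal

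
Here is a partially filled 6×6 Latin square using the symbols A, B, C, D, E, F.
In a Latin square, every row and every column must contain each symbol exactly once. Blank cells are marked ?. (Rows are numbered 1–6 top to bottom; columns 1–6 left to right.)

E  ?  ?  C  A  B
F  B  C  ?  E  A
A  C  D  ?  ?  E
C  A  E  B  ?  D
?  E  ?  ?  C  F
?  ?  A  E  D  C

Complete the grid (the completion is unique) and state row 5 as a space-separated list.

Row 5, column 3: row 5 has {C, E, F} and column 3 has {A, C, D, E}, leaving only B.
Row 5, column 1: row 5 has {B, C, E, F} and column 1 has {A, C, E, F}, leaving only D.
Row 5, column 4: row 5 has {B, C, D, E, F} and column 4 has {B, C, E}, leaving only A.
So row 5 reads: D E B A C F.

D E B A C F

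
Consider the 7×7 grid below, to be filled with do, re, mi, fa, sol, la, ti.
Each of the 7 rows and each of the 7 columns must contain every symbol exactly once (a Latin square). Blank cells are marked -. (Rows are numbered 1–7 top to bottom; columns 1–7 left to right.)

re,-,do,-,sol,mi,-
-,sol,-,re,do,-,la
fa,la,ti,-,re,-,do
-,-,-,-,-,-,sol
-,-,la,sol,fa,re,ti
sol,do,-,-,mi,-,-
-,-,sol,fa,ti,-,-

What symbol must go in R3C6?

Row 3 already has {do, re, fa, la, ti} and column 6 already has {re, mi}, so row 3, column 6 must be sol.

sol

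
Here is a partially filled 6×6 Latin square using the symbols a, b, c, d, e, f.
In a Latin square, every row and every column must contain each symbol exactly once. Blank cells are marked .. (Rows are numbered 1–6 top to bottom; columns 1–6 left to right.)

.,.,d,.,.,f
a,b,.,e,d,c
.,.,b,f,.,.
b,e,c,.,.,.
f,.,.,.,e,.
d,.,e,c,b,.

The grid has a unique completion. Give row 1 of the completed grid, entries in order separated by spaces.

e a d b c f

Row 2, column 3: row 2 has {a, b, c, d, e} and column 3 has {b, c, d, e}, leaving only f.
Row 5, column 3: row 5 has {e, f} and column 3 has {b, c, d, e, f}, leaving only a.
Row 6, column 6: row 6 has {b, c, d, e} and column 6 has {c, f}, leaving only a.
Row 4, column 6: row 4 has {b, c, e} and column 6 has {a, c, f}, leaving only d.
Row 3, column 6: row 3 has {b, f} and column 6 has {a, c, d, f}, leaving only e.
Row 3, column 1: row 3 has {b, e, f} and column 1 has {a, b, d, f}, leaving only c.
Row 1, column 1: row 1 has {d, f} and column 1 has {a, b, c, d, f}, leaving only e.
Row 3, column 5: row 3 has {b, c, e, f} and column 5 has {b, d, e}, leaving only a.
Row 1, column 5: row 1 has {d, e, f} and column 5 has {a, b, d, e}, leaving only c.
Row 1, column 2: row 1 has {c, d, e, f} and column 2 has {b, e}, leaving only a.
Row 1, column 4: row 1 has {a, c, d, e, f} and column 4 has {c, e, f}, leaving only b.
So row 1 reads: e a d b c f.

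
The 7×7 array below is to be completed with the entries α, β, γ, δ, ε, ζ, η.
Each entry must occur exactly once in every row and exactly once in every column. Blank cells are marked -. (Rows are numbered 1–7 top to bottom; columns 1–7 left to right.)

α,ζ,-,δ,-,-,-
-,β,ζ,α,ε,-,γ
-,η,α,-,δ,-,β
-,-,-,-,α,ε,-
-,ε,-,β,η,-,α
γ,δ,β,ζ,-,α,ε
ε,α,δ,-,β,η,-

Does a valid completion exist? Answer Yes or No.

Row 6, column 5: row 6 together with column 5 already contain {α, β, γ, δ, ε, ζ, η} — every symbol — so nothing can go there. The grid has no valid completion.

No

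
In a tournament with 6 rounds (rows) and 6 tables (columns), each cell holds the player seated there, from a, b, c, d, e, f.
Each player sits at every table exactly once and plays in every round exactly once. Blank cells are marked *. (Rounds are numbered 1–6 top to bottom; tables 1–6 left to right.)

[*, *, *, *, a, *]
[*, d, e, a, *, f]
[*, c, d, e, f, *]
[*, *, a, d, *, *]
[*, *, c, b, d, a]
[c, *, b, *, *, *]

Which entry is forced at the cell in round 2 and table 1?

Round 2 already has {a, d, e, f} and table 1 already has {c}, so round 2, table 1 must be b.

b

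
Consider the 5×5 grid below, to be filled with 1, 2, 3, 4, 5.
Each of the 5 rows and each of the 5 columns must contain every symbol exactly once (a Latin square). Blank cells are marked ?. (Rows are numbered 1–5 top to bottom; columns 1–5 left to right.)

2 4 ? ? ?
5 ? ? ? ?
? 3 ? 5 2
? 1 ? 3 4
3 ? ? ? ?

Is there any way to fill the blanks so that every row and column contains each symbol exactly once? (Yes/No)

No

Row 4, column 1: row 4 together with column 1 already contain {1, 2, 3, 4, 5} — every symbol — so nothing can go there. The grid has no valid completion.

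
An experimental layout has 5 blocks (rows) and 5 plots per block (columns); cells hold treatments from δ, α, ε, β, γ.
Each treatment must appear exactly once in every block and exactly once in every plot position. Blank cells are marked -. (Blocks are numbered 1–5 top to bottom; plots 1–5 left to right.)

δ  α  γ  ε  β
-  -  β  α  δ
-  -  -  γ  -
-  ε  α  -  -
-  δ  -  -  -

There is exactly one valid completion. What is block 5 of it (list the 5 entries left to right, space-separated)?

Block 5, plot 3: block 5 has {δ} and plot 3 has {α, β, γ}, leaving only ε.
Block 5, plot 4: block 5 has {δ, ε} and plot 4 has {α, ε, γ}, leaving only β.
Block 2, plot 2: block 2 has {δ, α, β} and plot 2 has {δ, α, ε}, leaving only γ.
Block 2, plot 1: block 2 has {δ, α, β, γ} and plot 1 has {δ}, leaving only ε.
Block 3, plot 2: block 3 has {γ} and plot 2 has {δ, α, ε, γ}, leaving only β.
Block 3, plot 1: block 3 has {β, γ} and plot 1 has {δ, ε}, leaving only α.
Block 5, plot 1: block 5 has {δ, ε, β} and plot 1 has {δ, α, ε}, leaving only γ.
Block 5, plot 5: block 5 has {δ, ε, β, γ} and plot 5 has {δ, β}, leaving only α.
So block 5 reads: γ δ ε β α.

γ δ ε β α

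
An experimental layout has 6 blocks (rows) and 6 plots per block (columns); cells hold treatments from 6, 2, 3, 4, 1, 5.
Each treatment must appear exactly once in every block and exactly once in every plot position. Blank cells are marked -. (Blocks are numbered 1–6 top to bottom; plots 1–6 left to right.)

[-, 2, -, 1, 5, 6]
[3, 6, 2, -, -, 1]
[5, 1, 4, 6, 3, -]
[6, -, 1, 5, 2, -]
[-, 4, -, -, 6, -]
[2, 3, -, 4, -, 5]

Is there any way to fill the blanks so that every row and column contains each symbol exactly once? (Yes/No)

No

Block 2, plot 4: block 2 together with plot 4 already contain {6, 2, 3, 4, 1, 5} — every symbol — so nothing can go there. The grid has no valid completion.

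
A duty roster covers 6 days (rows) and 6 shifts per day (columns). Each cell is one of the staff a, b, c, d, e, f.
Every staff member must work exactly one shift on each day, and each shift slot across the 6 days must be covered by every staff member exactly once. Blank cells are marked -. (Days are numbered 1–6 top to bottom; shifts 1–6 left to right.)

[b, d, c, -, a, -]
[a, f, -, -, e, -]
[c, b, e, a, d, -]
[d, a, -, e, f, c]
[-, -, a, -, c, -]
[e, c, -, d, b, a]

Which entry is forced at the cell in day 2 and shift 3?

Day 1, shift 4: day 1 has {a, b, c, d} and shift 4 has {a, d, e}, leaving only f.
Day 1, shift 6: day 1 has {a, b, c, d, f} and shift 6 has {a, c}, leaving only e.
Day 3, shift 6: day 3 has {a, b, c, d, e} and shift 6 has {a, c, e}, leaving only f.
Day 4, shift 3: day 4 has {a, c, d, e, f} and shift 3 has {a, c, e}, leaving only b.
Day 2 already has {a, e, f} and shift 3 already has {a, b, c, e}, so day 2, shift 3 must be d.

d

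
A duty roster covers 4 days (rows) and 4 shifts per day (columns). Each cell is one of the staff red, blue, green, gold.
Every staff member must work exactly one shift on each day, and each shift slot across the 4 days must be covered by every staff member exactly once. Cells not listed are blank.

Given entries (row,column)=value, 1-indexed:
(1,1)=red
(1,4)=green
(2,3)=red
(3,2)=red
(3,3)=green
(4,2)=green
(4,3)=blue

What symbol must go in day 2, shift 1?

Day 1, shift 3: day 1 has {red, green} and shift 3 has {red, blue, green}, leaving only gold.
Day 1, shift 2: day 1 has {red, green, gold} and shift 2 has {red, green}, leaving only blue.
Day 2, shift 2: day 2 has {red} and shift 2 has {red, blue, green}, leaving only gold.
Day 2, shift 4: day 2 has {red, gold} and shift 4 has {green}, leaving only blue.
Day 2 already has {red, blue, gold} and shift 1 already has {red}, so day 2, shift 1 must be green.

green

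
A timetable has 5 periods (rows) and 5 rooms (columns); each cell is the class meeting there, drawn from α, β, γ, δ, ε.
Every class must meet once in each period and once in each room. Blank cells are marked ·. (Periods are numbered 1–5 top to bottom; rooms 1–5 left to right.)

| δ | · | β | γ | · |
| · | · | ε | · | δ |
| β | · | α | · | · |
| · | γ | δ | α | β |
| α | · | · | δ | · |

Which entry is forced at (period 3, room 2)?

δ

Period 2, room 1: period 2 has {δ, ε} and room 1 has {α, β, δ}, leaving only γ.
Period 2, room 4: period 2 has {γ, δ, ε} and room 4 has {α, γ, δ}, leaving only β.
Period 2, room 2: period 2 has {β, γ, δ, ε} and room 2 has {γ}, leaving only α.
Period 1, room 2: period 1 has {β, γ, δ} and room 2 has {α, γ}, leaving only ε.
Period 3 already has {α, β} and room 2 already has {α, γ, ε}, so period 3, room 2 must be δ.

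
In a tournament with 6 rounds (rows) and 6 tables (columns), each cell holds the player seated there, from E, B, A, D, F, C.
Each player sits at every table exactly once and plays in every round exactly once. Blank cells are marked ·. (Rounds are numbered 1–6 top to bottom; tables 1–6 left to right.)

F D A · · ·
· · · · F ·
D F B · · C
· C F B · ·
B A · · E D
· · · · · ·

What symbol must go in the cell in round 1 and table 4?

Round 3, table 5: round 3 has {B, D, F, C} and table 5 has {E, F}, leaving only A.
Round 3, table 4: round 3 has {B, A, D, F, C} and table 4 has {B}, leaving only E.
Round 1 already has {A, D, F} and table 4 already has {E, B}, so round 1, table 4 must be C.

C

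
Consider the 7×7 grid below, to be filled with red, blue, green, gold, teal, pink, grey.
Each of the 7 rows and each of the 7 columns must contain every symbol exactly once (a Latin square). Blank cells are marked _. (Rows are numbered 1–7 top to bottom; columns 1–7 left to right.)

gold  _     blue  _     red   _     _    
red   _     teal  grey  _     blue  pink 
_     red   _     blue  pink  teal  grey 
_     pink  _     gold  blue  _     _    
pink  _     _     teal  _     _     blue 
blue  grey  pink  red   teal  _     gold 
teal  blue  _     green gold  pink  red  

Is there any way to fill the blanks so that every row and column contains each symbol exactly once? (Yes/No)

No row or column among the givens repeats a symbol, and propagating forced cells runs into no contradiction.
One valid completion exists (for instance, gold teal blue pink red grey green / red gold teal grey green blue pink / green red gold blue pink teal grey / grey pink green gold blue red teal / pink green red teal grey gold blue / blue grey pink red teal green gold / teal blue grey green gold pink red).

Yes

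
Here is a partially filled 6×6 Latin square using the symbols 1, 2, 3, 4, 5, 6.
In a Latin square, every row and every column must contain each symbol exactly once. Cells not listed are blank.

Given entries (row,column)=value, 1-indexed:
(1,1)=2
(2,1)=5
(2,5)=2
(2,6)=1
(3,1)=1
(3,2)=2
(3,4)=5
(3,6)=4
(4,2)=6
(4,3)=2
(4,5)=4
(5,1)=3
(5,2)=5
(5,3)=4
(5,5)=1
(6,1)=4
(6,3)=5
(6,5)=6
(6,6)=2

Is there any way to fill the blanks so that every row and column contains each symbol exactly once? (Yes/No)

Row 4, column 1: row 4 together with column 1 already contain {1, 2, 3, 4, 5, 6} — every symbol — so nothing can go there. The grid has no valid completion.

No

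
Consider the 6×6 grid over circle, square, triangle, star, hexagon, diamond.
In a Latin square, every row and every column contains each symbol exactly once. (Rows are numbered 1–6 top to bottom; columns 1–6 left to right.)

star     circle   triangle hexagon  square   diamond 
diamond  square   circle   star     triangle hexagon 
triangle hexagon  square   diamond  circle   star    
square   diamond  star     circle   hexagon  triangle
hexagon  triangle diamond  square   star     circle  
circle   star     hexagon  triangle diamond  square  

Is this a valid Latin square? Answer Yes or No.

Each row is a permutation of the 6 symbols, and so is each column.

Yes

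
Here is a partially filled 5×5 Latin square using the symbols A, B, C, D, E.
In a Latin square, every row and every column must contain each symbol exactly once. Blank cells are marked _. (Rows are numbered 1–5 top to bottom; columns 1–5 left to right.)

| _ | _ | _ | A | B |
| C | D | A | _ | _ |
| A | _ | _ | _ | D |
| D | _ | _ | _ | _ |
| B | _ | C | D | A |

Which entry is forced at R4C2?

Row 1, column 1: row 1 has {A, B} and column 1 has {A, B, C, D}, leaving only E.
Row 1, column 2: row 1 has {A, B, E} and column 2 has {D}, leaving only C.
Row 1, column 3: row 1 has {A, B, C, E} and column 3 has {A, C}, leaving only D.
Row 2, column 5: row 2 has {A, C, D} and column 5 has {A, B, D}, leaving only E.
Row 2, column 4: row 2 has {A, C, D, E} and column 4 has {A, D}, leaving only B.
Row 4, column 5: row 4 has {D} and column 5 has {A, B, D, E}, leaving only C.
Row 4, column 4: row 4 has {C, D} and column 4 has {A, B, D}, leaving only E.
Row 3, column 4: row 3 has {A, D} and column 4 has {A, B, D, E}, leaving only C.
Row 4, column 3: row 4 has {C, D, E} and column 3 has {A, C, D}, leaving only B.
Row 4 already has {B, C, D, E} and column 2 already has {C, D}, so row 4, column 2 must be A.

A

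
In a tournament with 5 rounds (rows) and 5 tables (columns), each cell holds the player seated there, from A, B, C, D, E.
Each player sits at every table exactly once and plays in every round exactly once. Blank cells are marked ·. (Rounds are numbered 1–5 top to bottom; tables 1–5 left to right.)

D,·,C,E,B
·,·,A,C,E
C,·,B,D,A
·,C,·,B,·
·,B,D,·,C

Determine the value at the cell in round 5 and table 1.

Round 1, table 2: round 1 has {B, C, D, E} and table 2 has {B, C}, leaving only A.
Round 2, table 1: round 2 has {A, C, E} and table 1 has {C, D}, leaving only B.
Round 2, table 2: round 2 has {A, B, C, E} and table 2 has {A, B, C}, leaving only D.
Round 3, table 2: round 3 has {A, B, C, D} and table 2 has {A, B, C, D}, leaving only E.
Round 4, table 3: round 4 has {B, C} and table 3 has {A, B, C, D}, leaving only E.
Round 4, table 1: round 4 has {B, C, E} and table 1 has {B, C, D}, leaving only A.
Round 5 already has {B, C, D} and table 1 already has {A, B, C, D}, so round 5, table 1 must be E.

E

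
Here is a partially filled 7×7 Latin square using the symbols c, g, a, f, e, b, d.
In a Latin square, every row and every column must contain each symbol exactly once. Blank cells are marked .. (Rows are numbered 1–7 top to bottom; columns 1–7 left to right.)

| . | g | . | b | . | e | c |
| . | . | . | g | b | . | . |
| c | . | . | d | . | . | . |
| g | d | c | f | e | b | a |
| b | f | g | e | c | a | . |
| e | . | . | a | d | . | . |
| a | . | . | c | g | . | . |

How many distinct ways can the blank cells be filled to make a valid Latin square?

11

Row 1, column 1: eliminating its row and column leaves {f, d}.
Row 1, column 3: eliminating its row and column leaves {a, f, d}.
Row 1, column 5: eliminating its row and column leaves {a, f}.
Row 2, column 1: eliminating its row and column leaves {f, d}.
Row 2, column 2: eliminating its row and column leaves {c, a, e}.
Row 2, column 3: eliminating its row and column leaves {a, f, e, d}.
Row 2, column 6: eliminating its row and column leaves {c, f, d}.
Row 2, column 7: eliminating its row and column leaves {f, e, d}.
Row 3, column 2: eliminating its row and column leaves {a, e, b}.
Row 3, column 3: eliminating its row and column leaves {a, f, e, b}.
Row 3, column 5: eliminating its row and column leaves {a, f}.
Row 3, column 6: eliminating its row and column leaves {g, f}.
Row 3, column 7: eliminating its row and column leaves {g, f, e, b}.
Row 5, column 7: eliminating its row and column leaves {d}.
Row 6, column 2: eliminating its row and column leaves {c, b}.
Row 6, column 3: eliminating its row and column leaves {f, b}.
Row 6, column 6: eliminating its row and column leaves {c, g, f}.
Row 6, column 7: eliminating its row and column leaves {g, f, b}.
Row 7, column 2: eliminating its row and column leaves {e, b}.
Row 7, column 3: eliminating its row and column leaves {f, e, b, d}.
Row 7, column 6: eliminating its row and column leaves {f, d}.
Row 7, column 7: eliminating its row and column leaves {f, e, b, d}.
Enumerating the assignments across these blanks that avoid any row or column repeat gives 11 completions.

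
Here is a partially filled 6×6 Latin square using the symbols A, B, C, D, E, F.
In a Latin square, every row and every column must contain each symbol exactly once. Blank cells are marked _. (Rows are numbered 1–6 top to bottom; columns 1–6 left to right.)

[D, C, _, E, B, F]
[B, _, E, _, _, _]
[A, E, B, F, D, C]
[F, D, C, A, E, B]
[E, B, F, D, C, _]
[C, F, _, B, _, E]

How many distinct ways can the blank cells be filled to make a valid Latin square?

Row 1, column 3: eliminating its row and column leaves {A}.
Row 2, column 2: eliminating its row and column leaves {A}.
Row 2, column 4: eliminating its row and column leaves {C}.
Row 2, column 5: eliminating its row and column leaves {A, F}.
Row 2, column 6: eliminating its row and column leaves {A, D}.
Row 5, column 6: eliminating its row and column leaves {A}.
Row 6, column 3: eliminating its row and column leaves {A, D}.
Row 6, column 5: eliminating its row and column leaves {A}.
Only one assignment across all blanks avoids any row or column repeat, giving 1 completion.

1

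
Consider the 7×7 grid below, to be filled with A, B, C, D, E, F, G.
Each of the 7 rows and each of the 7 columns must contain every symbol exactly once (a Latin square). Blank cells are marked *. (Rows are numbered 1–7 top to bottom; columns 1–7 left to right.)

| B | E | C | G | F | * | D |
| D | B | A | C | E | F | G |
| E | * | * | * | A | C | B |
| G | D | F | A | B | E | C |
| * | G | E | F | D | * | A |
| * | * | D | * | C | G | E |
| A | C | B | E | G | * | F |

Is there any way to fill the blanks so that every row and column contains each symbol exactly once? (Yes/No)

Yes

No row or column among the givens repeats a symbol, and propagating forced cells runs into no contradiction.
One valid completion exists (for instance, B E C G F A D / D B A C E F G / E F G D A C B / G D F A B E C / C G E F D B A / F A D B C G E / A C B E G D F).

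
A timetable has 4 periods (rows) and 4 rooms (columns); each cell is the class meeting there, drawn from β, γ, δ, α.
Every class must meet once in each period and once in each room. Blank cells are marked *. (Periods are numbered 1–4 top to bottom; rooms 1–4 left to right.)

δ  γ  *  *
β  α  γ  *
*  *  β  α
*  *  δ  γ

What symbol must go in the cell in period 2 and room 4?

δ

Period 2 already has {β, γ, α} and room 4 already has {γ, α}, so period 2, room 4 must be δ.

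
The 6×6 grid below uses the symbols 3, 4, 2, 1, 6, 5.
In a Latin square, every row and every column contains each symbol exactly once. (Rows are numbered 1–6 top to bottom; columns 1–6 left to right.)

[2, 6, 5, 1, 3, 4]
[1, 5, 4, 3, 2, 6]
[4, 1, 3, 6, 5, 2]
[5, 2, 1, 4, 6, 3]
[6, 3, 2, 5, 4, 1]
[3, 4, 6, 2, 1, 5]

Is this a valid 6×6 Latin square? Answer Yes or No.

Each row is a permutation of the 6 symbols, and so is each column.

Yes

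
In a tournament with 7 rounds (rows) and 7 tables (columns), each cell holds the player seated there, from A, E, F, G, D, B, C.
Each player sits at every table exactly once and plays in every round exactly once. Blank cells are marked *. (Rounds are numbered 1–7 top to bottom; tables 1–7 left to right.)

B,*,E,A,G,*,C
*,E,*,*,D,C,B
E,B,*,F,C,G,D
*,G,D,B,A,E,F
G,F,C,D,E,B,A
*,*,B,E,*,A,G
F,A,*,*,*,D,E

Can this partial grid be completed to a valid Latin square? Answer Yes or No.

No round or table among the givens repeats a symbol, and propagating forced cells runs into no contradiction.
One valid completion exists (for instance, B D E A G F C / A E F G D C B / E B A F C G D / C G D B A E F / G F C D E B A / D C B E F A G / F A G C B D E).

Yes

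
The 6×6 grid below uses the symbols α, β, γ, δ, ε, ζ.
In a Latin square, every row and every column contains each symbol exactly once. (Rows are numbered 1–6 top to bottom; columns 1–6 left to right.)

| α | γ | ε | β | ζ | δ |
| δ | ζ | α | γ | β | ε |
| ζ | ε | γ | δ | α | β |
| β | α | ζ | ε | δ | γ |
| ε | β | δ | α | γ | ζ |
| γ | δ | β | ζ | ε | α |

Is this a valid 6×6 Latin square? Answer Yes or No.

Yes

Each row is a permutation of the 6 symbols, and so is each column.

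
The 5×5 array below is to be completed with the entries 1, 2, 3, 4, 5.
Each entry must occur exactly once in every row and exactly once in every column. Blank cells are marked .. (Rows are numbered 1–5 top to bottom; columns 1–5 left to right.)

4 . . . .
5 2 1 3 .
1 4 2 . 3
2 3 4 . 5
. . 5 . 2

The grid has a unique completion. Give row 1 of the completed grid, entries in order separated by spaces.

Row 1, column 3: row 1 has {4} and column 3 has {1, 2, 4, 5}, leaving only 3.
Row 1, column 5: row 1 has {3, 4} and column 5 has {2, 3, 5}, leaving only 1.
Row 1, column 2: row 1 has {1, 3, 4} and column 2 has {2, 3, 4}, leaving only 5.
Row 1, column 4: row 1 has {1, 3, 4, 5} and column 4 has {3}, leaving only 2.
So row 1 reads: 4 5 3 2 1.

4 5 3 2 1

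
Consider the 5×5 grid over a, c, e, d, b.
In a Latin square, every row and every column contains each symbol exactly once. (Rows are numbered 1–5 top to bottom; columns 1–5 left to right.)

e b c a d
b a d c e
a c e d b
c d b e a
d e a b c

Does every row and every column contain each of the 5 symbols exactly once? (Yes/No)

Each row is a permutation of the 5 symbols, and so is each column.

Yes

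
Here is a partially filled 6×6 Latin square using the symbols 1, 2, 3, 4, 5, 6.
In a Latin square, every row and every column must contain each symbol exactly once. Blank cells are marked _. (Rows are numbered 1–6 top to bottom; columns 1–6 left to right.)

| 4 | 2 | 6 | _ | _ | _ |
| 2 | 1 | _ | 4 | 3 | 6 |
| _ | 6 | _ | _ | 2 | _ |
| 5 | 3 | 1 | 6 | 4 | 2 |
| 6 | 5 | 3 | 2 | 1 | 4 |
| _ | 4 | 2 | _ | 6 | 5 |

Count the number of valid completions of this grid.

2

Row 1, column 4: eliminating its row and column leaves {1, 3, 5}.
Row 1, column 5: eliminating its row and column leaves {5}.
Row 1, column 6: eliminating its row and column leaves {1, 3}.
Row 2, column 3: eliminating its row and column leaves {5}.
Row 3, column 1: eliminating its row and column leaves {1, 3}.
Row 3, column 3: eliminating its row and column leaves {4, 5}.
Row 3, column 4: eliminating its row and column leaves {1, 3, 5}.
Row 3, column 6: eliminating its row and column leaves {1, 3}.
Row 6, column 1: eliminating its row and column leaves {1, 3}.
Row 6, column 4: eliminating its row and column leaves {1, 3}.
Enumerating the assignments across these blanks that avoid any row or column repeat gives 2 completions.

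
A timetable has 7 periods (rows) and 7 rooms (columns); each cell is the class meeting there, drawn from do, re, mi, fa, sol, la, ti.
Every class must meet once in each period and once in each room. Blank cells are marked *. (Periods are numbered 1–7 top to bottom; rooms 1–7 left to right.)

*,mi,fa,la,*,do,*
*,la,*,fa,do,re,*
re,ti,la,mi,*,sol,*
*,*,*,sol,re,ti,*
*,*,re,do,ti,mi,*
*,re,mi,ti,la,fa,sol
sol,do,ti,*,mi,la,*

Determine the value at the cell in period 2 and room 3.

sol

Period 2 already has {do, re, fa, la} and room 3 already has {re, mi, fa, la, ti}, so period 2, room 3 must be sol.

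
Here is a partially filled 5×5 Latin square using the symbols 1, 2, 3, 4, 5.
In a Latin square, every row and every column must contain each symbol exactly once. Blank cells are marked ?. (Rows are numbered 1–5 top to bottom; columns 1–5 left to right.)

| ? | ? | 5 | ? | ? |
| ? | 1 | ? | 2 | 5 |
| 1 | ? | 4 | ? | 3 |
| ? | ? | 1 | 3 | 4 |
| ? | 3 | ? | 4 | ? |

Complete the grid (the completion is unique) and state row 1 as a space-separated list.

Row 1, column 4: row 1 has {5} and column 4 has {2, 3, 4}, leaving only 1.
Row 1, column 5: row 1 has {1, 5} and column 5 has {3, 4, 5}, leaving only 2.
Row 1, column 2: row 1 has {1, 2, 5} and column 2 has {1, 3}, leaving only 4.
Row 1, column 1: row 1 has {1, 2, 4, 5} and column 1 has {1}, leaving only 3.
So row 1 reads: 3 4 5 1 2.

3 4 5 1 2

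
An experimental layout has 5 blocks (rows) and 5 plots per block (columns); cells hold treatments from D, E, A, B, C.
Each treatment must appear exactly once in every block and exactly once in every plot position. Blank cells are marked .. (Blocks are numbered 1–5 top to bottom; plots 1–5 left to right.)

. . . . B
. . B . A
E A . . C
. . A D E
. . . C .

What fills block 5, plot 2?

Block 2, plot 4: block 2 has {A, B} and plot 4 has {D, C}, leaving only E.
Block 1, plot 4: block 1 has {B} and plot 4 has {D, E, C}, leaving only A.
Block 3, plot 3: block 3 has {E, A, C} and plot 3 has {A, B}, leaving only D.
Block 3, plot 4: block 3 has {D, E, A, C} and plot 4 has {D, E, A, C}, leaving only B.
Block 5, plot 3: block 5 has {C} and plot 3 has {D, A, B}, leaving only E.
Block 1, plot 3: block 1 has {A, B} and plot 3 has {D, E, A, B}, leaving only C.
Block 1, plot 1: block 1 has {A, B, C} and plot 1 has {E}, leaving only D.
Block 1, plot 2: block 1 has {D, A, B, C} and plot 2 has {A}, leaving only E.
Block 2, plot 1: block 2 has {E, A, B} and plot 1 has {D, E}, leaving only C.
Block 2, plot 2: block 2 has {E, A, B, C} and plot 2 has {E, A}, leaving only D.
Block 5 already has {E, C} and plot 2 already has {D, E, A}, so block 5, plot 2 must be B.

B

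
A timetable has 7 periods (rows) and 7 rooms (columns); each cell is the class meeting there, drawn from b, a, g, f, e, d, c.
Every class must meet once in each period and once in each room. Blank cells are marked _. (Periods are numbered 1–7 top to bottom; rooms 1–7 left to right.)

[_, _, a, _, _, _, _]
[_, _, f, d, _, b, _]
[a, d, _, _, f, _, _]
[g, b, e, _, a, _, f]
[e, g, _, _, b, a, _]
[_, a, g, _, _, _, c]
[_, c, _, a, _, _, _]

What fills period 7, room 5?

Period 2, room 1: period 2 has {b, f, d} and room 1 has {a, g, e}, leaving only c.
Period 2, room 2: period 2 has {b, f, d, c} and room 2 has {b, a, g, d, c}, leaving only e.
Period 1, room 2: period 1 has {a} and room 2 has {b, a, g, e, d, c}, leaving only f.
Period 2, room 5: period 2 has {b, f, e, d, c} and room 5 has {b, a, f}, leaving only g.
Period 2, room 7: period 2 has {b, g, f, e, d, c} and room 7 has {f, c}, leaving only a.
Period 4, room 4: period 4 has {b, a, g, f, e} and room 4 has {a, d}, leaving only c.
Period 4, room 6: period 4 has {b, a, g, f, e, c} and room 6 has {b, a}, leaving only d.
Period 5, room 4: period 5 has {b, a, g, e} and room 4 has {a, d, c}, leaving only f.
Period 5, room 7: period 5 has {b, a, g, f, e} and room 7 has {a, f, c}, leaving only d.
Period 5, room 3: period 5 has {b, a, g, f, e, d} and room 3 has {a, g, f, e}, leaving only c.
Period 3, room 3: period 3 has {a, f, d} and room 3 has {a, g, f, e, c}, leaving only b.
Period 7, room 3: period 7 has {a, c} and room 3 has {b, a, g, f, e, c}, leaving only d.
Period 7 already has {a, d, c} and room 5 already has {b, a, g, f}, so period 7, room 5 must be e.

e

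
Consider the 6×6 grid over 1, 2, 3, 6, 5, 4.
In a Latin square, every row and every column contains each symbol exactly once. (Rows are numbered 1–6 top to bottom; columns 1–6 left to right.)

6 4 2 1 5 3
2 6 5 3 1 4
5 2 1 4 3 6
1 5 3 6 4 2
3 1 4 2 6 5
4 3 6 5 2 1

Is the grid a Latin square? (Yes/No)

Yes

Each row is a permutation of the 6 symbols, and so is each column.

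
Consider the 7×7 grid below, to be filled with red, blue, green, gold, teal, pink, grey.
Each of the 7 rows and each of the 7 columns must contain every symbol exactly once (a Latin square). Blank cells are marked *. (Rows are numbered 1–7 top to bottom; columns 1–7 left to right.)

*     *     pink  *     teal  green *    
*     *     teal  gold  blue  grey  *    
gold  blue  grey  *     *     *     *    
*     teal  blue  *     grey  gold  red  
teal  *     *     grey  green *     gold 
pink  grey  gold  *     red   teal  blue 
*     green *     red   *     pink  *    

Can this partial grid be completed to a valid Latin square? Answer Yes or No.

Row 7, column 3: row 7 together with column 3 already contain {red, blue, green, gold, teal, pink, grey} — every symbol — so nothing can go there. The grid has no valid completion.

No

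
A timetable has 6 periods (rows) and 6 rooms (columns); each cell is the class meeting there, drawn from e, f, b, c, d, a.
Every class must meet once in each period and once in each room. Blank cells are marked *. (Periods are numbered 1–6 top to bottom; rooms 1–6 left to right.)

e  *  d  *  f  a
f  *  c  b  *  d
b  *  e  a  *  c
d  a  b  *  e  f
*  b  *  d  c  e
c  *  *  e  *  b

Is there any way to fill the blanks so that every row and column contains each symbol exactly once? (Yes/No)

Period 1, room 2: period 1 has {e, f, d, a} and room 2 has {b, a}, so it must be c.
Now period 1, room 4: period 1 together with room 4 already contain {e, f, b, c, d, a} — every symbol — so nothing can go there. The grid has no valid completion.

No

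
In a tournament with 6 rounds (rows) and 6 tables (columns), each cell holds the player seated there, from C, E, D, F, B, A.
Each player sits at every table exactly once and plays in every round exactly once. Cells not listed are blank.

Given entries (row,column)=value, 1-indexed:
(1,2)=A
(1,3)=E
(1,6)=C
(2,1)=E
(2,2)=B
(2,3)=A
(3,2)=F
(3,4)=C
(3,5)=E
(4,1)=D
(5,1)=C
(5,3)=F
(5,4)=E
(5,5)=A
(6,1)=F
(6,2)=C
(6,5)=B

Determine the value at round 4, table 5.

F

Round 1, table 1: round 1 has {C, E, A} and table 1 has {C, E, D, F}, leaving only B.
Round 3, table 1: round 3 has {C, E, F} and table 1 has {C, E, D, F, B}, leaving only A.
Round 4, table 2: round 4 has {D} and table 2 has {C, F, B, A}, leaving only E.
Round 5, table 2: round 5 has {C, E, F, A} and table 2 has {C, E, F, B, A}, leaving only D.
Round 5, table 6: round 5 has {C, E, D, F, A} and table 6 has {C}, leaving only B.
Round 3, table 6: round 3 has {C, E, F, A} and table 6 has {C, B}, leaving only D.
Round 2, table 6: round 2 has {E, B, A} and table 6 has {C, D, B}, leaving only F.
Round 2, table 4: round 2 has {E, F, B, A} and table 4 has {C, E}, leaving only D.
Round 1, table 4: round 1 has {C, E, B, A} and table 4 has {C, E, D}, leaving only F.
Round 1, table 5: round 1 has {C, E, F, B, A} and table 5 has {E, B, A}, leaving only D.
Round 2, table 5: round 2 has {E, D, F, B, A} and table 5 has {E, D, B, A}, leaving only C.
Round 4 already has {E, D} and table 5 already has {C, E, D, B, A}, so round 4, table 5 must be F.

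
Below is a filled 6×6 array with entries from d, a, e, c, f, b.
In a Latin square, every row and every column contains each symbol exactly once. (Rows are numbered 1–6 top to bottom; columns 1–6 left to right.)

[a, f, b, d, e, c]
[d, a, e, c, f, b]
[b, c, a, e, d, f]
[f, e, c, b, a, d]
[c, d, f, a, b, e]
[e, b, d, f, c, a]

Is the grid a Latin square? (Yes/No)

Each row is a permutation of the 6 symbols, and so is each column.

Yes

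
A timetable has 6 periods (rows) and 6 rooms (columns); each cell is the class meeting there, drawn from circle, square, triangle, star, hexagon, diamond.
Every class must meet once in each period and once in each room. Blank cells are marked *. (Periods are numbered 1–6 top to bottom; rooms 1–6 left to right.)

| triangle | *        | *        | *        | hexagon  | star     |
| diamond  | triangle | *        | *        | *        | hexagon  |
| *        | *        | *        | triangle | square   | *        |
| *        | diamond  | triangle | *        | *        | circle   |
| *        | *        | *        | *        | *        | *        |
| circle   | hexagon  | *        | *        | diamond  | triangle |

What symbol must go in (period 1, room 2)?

square

Period 3, room 6: period 3 has {square, triangle} and room 6 has {circle, triangle, star, hexagon}, leaving only diamond.
Period 4, room 5: period 4 has {circle, triangle, diamond} and room 5 has {square, hexagon, diamond}, leaving only star.
Period 2, room 5: period 2 has {triangle, hexagon, diamond} and room 5 has {square, star, hexagon, diamond}, leaving only circle.
Period 5, room 5: period 5 has {} and room 5 has {circle, square, star, hexagon, diamond}, leaving only triangle.
Period 5, room 6: period 5 has {triangle} and room 6 has {circle, triangle, star, hexagon, diamond}, leaving only square.
Period 1, room 2 is narrowed to {circle, square}.
If it were circle, then period 5, room 2 would be left with no valid symbol.
So period 1, room 2 must be square.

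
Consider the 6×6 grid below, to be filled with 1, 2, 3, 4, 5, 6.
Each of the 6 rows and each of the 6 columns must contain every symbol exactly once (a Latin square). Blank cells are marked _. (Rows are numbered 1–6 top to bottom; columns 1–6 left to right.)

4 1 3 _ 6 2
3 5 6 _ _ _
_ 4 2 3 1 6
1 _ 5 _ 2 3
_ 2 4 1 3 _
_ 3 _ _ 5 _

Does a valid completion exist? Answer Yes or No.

No row or column among the givens repeats a symbol, and propagating forced cells runs into no contradiction.
One valid completion exists (for instance, 4 1 3 5 6 2 / 3 5 6 2 4 1 / 5 4 2 3 1 6 / 1 6 5 4 2 3 / 6 2 4 1 3 5 / 2 3 1 6 5 4).

Yes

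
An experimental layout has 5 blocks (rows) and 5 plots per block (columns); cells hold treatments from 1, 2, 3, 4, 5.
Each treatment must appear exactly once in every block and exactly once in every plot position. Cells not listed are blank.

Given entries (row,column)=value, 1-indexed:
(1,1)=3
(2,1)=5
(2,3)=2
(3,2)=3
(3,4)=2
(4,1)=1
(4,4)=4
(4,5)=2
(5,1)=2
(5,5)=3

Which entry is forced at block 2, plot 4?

Block 3, plot 1: block 3 has {2, 3} and plot 1 has {1, 2, 3, 5}, leaving only 4.
Block 4, plot 2: block 4 has {1, 2, 4} and plot 2 has {3}, leaving only 5.
Block 4, plot 3: block 4 has {1, 2, 4, 5} and plot 3 has {2}, leaving only 3.
Block 2, plot 4 is narrowed to {1, 3}.
If it were 1, then block 5, plot 4 would be left with no valid symbol.
So block 2, plot 4 must be 3.

3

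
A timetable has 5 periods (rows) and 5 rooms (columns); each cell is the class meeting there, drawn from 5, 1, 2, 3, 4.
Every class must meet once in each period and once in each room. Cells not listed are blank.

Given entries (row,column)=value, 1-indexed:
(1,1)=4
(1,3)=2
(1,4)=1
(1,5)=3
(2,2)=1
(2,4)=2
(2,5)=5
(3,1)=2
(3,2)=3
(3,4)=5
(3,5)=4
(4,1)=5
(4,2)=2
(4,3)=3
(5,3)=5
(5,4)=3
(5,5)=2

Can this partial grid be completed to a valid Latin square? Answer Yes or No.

Yes

No period or room among the givens repeats a symbol, and propagating forced cells runs into no contradiction.
One valid completion exists (for instance, 4 5 2 1 3 / 3 1 4 2 5 / 2 3 1 5 4 / 5 2 3 4 1 / 1 4 5 3 2).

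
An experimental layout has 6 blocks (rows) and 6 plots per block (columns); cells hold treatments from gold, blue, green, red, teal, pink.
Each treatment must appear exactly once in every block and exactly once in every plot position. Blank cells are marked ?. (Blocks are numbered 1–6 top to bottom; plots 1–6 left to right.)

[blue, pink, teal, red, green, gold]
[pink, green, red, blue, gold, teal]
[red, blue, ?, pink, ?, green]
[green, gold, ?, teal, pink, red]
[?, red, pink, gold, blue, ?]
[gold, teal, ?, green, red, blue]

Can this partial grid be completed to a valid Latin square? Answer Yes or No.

Block 5, plot 6: block 5 together with plot 6 already contain {gold, blue, green, red, teal, pink} — every symbol — so nothing can go there. The grid has no valid completion.

No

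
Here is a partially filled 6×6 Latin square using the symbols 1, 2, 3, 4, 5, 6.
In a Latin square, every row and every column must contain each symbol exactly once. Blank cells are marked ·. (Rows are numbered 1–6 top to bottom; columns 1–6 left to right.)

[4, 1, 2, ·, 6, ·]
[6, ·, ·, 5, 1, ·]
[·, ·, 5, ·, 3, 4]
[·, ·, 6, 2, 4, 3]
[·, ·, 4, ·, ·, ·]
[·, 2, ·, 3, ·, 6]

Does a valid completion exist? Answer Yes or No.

Row 1, column 4: row 1 together with column 4 already contain {1, 2, 3, 4, 5, 6} — every symbol — so nothing can go there. The grid has no valid completion.

No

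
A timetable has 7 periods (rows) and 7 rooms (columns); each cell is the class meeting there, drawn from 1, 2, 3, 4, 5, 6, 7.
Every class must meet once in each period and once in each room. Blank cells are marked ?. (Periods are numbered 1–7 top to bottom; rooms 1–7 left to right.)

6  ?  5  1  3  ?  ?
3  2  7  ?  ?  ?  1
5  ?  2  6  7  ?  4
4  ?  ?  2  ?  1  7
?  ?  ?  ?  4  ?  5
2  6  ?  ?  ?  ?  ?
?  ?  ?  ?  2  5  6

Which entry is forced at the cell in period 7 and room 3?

Period 1, room 7: period 1 has {1, 3, 5, 6} and room 7 has {1, 4, 5, 6, 7}, leaving only 2.
Period 3, room 6: period 3 has {2, 4, 5, 6, 7} and room 6 has {1, 5}, leaving only 3.
Period 3, room 2: period 3 has {2, 3, 4, 5, 6, 7} and room 2 has {2, 6}, leaving only 1.
Period 6, room 7: period 6 has {2, 6} and room 7 has {1, 2, 4, 5, 6, 7}, leaving only 3.
Period 7, room 3 is narrowed to {1, 3, 4}.
If it were 3, then period 6, room 6 would be left with no valid symbol.
If it were 4, then period 4, room 5 would be left with no valid symbol.
So period 7, room 3 must be 1.

1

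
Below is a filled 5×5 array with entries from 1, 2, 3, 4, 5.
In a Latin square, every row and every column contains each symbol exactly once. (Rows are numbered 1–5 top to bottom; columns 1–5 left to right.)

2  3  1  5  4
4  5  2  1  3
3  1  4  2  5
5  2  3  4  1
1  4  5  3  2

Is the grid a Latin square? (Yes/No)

Each row is a permutation of the 5 symbols, and so is each column.

Yes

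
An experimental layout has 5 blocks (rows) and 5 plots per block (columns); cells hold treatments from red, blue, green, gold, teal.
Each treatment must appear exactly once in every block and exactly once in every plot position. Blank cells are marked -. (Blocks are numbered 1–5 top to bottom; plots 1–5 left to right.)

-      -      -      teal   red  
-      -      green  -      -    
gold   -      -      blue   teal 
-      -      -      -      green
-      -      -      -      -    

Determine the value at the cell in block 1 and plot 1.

Block 3, plot 3: block 3 has {blue, gold, teal} and plot 3 has {green}, leaving only red.
Block 3, plot 2: block 3 has {red, blue, gold, teal} and plot 2 has {}, leaving only green.
Block 1, plot 1 is narrowed to {blue, green}.
If it were blue, then block 1, plot 3 would be left with no valid symbol.
So block 1, plot 1 must be green.

green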